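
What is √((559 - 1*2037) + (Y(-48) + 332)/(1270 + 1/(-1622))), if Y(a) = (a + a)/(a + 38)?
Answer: I*√3199248976237870/1471385 ≈ 38.441*I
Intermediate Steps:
Y(a) = 2*a/(38 + a) (Y(a) = (2*a)/(38 + a) = 2*a/(38 + a))
√((559 - 1*2037) + (Y(-48) + 332)/(1270 + 1/(-1622))) = √((559 - 1*2037) + (2*(-48)/(38 - 48) + 332)/(1270 + 1/(-1622))) = √((559 - 2037) + (2*(-48)/(-10) + 332)/(1270 - 1/1622)) = √(-1478 + (2*(-48)*(-⅒) + 332)/(2059939/1622)) = √(-1478 + (48/5 + 332)*(1622/2059939)) = √(-1478 + (1708/5)*(1622/2059939)) = √(-1478 + 395768/1471385) = √(-2174311262/1471385) = I*√3199248976237870/1471385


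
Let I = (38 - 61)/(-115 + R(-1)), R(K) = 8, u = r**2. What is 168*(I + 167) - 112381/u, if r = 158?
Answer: 75026164417/2671148 ≈ 28088.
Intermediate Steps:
u = 24964 (u = 158**2 = 24964)
I = 23/107 (I = (38 - 61)/(-115 + 8) = -23/(-107) = -23*(-1/107) = 23/107 ≈ 0.21495)
168*(I + 167) - 112381/u = 168*(23/107 + 167) - 112381/24964 = 168*(17892/107) - 112381*1/24964 = 3005856/107 - 112381/24964 = 75026164417/2671148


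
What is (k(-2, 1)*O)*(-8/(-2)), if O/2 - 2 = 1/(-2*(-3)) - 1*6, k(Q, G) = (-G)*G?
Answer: 92/3 ≈ 30.667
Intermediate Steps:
k(Q, G) = -G²
O = -23/3 (O = 4 + 2*(1/(-2*(-3)) - 1*6) = 4 + 2*(1/6 - 6) = 4 + 2*(⅙ - 6) = 4 + 2*(-35/6) = 4 - 35/3 = -23/3 ≈ -7.6667)
(k(-2, 1)*O)*(-8/(-2)) = (-1*1²*(-23/3))*(-8/(-2)) = (-1*1*(-23/3))*(-8*(-½)) = -1*(-23/3)*4 = (23/3)*4 = 92/3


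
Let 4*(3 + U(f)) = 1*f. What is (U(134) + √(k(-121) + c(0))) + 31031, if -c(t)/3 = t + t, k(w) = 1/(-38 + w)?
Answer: 62123/2 + I*√159/159 ≈ 31062.0 + 0.079305*I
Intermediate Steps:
U(f) = -3 + f/4 (U(f) = -3 + (1*f)/4 = -3 + f/4)
c(t) = -6*t (c(t) = -3*(t + t) = -6*t)
(U(134) + √(k(-121) + c(0))) + 31031 = ((-3 + (¼)*134) + √(1/(-38 - 121) - 6*0)) + 31031 = ((-3 + 67/2) + √(1/(-159) + 0)) + 31031 = (61/2 + √(-1/159 + 0)) + 31031 = (61/2 + √(-1/159)) + 31031 = (61/2 + I*√159/159) + 31031 = 62123/2 + I*√159/159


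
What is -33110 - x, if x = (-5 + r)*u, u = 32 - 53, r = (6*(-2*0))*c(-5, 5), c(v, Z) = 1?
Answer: -33215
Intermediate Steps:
r = 0 (r = (6*(-2*0))*1 = (6*0)*1 = 0*1 = 0)
u = -21
x = 105 (x = (-5 + 0)*(-21) = -5*(-21) = 105)
-33110 - x = -33110 - 1*105 = -33110 - 105 = -33215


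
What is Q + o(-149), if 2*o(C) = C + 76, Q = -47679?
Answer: -95431/2 ≈ -47716.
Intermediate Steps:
o(C) = 38 + C/2 (o(C) = (C + 76)/2 = (76 + C)/2 = 38 + C/2)
Q + o(-149) = -47679 + (38 + (½)*(-149)) = -47679 + (38 - 149/2) = -47679 - 73/2 = -95431/2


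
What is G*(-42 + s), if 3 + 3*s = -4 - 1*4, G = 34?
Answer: -4658/3 ≈ -1552.7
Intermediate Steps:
s = -11/3 (s = -1 + (-4 - 1*4)/3 = -1 + (-4 - 4)/3 = -1 + (1/3)*(-8) = -1 - 8/3 = -11/3 ≈ -3.6667)
G*(-42 + s) = 34*(-42 - 11/3) = 34*(-137/3) = -4658/3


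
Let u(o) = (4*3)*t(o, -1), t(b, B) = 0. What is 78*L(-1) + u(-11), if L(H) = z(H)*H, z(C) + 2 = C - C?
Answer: 156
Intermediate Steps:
u(o) = 0 (u(o) = (4*3)*0 = 12*0 = 0)
z(C) = -2 (z(C) = -2 + (C - C) = -2 + 0 = -2)
L(H) = -2*H
78*L(-1) + u(-11) = 78*(-2*(-1)) + 0 = 78*2 + 0 = 156 + 0 = 156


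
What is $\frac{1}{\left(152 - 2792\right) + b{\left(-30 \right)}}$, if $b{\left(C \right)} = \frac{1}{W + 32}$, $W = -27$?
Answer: $- \frac{5}{13199} \approx -0.00037882$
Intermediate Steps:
$b{\left(C \right)} = \frac{1}{5}$ ($b{\left(C \right)} = \frac{1}{-27 + 32} = \frac{1}{5}$)
$\frac{1}{\left(152 - 2792\right) + b{\left(-30 \right)}} = \frac{1}{\left(152 - 2792\right) + \frac{1}{5}} = \frac{1}{-2640 + \frac{1}{5}} = \frac{1}{- \frac{13199}{5}} = - \frac{5}{13199}$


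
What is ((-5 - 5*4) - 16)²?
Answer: 1681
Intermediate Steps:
((-5 - 5*4) - 16)² = ((-5 - 20) - 16)² = (-25 - 16)² = (-41)² = 1681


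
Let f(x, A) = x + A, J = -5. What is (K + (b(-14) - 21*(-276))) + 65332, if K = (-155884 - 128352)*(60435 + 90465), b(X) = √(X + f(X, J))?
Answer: -42891141272 + I*√33 ≈ -4.2891e+10 + 5.7446*I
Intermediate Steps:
f(x, A) = A + x
b(X) = √(-5 + 2*X) (b(X) = √(X + (-5 + X)) = √(-5 + 2*X))
K = -42891212400 (K = -284236*150900 = -42891212400)
(K + (b(-14) - 21*(-276))) + 65332 = (-42891212400 + (√(-5 + 2*(-14)) - 21*(-276))) + 65332 = (-42891212400 + (√(-5 - 28) + 5796)) + 65332 = (-42891212400 + (√(-33) + 5796)) + 65332 = (-42891212400 + (I*√33 + 5796)) + 65332 = (-42891212400 + (5796 + I*√33)) + 65332 = (-42891206604 + I*√33) + 65332 = -42891141272 + I*√33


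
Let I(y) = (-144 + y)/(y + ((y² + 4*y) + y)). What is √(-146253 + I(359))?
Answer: 2*I*√25111890239974/26207 ≈ 382.43*I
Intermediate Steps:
I(y) = (-144 + y)/(y² + 6*y) (I(y) = (-144 + y)/(y + (y² + 5*y)) = (-144 + y)/(y² + 6*y))
√(-146253 + I(359)) = √(-146253 + (-144 + 359)/(359*(6 + 359))) = √(-146253 + (1/359)*215/365) = √(-146253 + (1/359)*(1/365)*215) = √(-146253 + 43/26207) = √(-3832852328/26207) = 2*I*√25111890239974/26207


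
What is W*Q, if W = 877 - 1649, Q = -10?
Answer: 7720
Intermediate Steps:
W = -772
W*Q = -772*(-10) = 7720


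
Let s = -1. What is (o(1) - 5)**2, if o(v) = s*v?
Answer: 36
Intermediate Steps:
o(v) = -v
(o(1) - 5)**2 = (-1*1 - 5)**2 = (-1 - 5)**2 = (-6)**2 = 36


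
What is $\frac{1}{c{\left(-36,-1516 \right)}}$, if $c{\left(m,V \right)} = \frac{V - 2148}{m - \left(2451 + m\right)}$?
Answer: $\frac{2451}{3664} \approx 0.66894$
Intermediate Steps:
$c{\left(m,V \right)} = \frac{716}{817} - \frac{V}{2451}$ ($c{\left(m,V \right)} = \frac{-2148 + V}{-2451} = \left(-2148 + V\right) \left(- \frac{1}{2451}\right) = \frac{716}{817} - \frac{V}{2451}$)
$\frac{1}{c{\left(-36,-1516 \right)}} = \frac{1}{\frac{716}{817} - - \frac{1516}{2451}} = \frac{1}{\frac{716}{817} + \frac{1516}{2451}} = \frac{1}{\frac{3664}{2451}} = \frac{2451}{3664}$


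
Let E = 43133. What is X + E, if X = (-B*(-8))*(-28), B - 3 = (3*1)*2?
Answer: 41117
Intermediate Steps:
B = 9 (B = 3 + (3*1)*2 = 3 + 3*2 = 3 + 6 = 9)
X = -2016 (X = (-1*9*(-8))*(-28) = -9*(-8)*(-28) = 72*(-28) = -2016)
X + E = -2016 + 43133 = 41117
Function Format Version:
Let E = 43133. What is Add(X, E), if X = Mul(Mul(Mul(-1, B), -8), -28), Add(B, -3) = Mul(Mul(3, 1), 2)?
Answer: 41117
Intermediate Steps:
B = 9 (B = Add(3, Mul(Mul(3, 1), 2)) = Add(3, Mul(3, 2)) = Add(3, 6) = 9)
X = -2016 (X = Mul(Mul(Mul(-1, 9), -8), -28) = Mul(Mul(-9, -8), -28) = Mul(72, -28) = -2016)
Add(X, E) = Add(-2016, 43133) = 41117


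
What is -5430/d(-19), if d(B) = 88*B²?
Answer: -2715/15884 ≈ -0.17093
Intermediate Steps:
-5430/d(-19) = -5430/(88*(-19)²) = -5430/(88*361) = -5430/31768 = -5430*1/31768 = -2715/15884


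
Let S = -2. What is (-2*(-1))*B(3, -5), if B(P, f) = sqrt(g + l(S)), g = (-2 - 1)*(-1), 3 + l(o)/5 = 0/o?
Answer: 4*I*sqrt(3) ≈ 6.9282*I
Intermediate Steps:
l(o) = -15 (l(o) = -15 + 5*(0/o) = -15 + 5*0 = -15 + 0 = -15)
g = 3 (g = -3*(-1) = 3)
B(P, f) = 2*I*sqrt(3) (B(P, f) = sqrt(3 - 15) = sqrt(-12) = 2*I*sqrt(3))
(-2*(-1))*B(3, -5) = (-2*(-1))*(2*I*sqrt(3)) = 2*(2*I*sqrt(3)) = 4*I*sqrt(3)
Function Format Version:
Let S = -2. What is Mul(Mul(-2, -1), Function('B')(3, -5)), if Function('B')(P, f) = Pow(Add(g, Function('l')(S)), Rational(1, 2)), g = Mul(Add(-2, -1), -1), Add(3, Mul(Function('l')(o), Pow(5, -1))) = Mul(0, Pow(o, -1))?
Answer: Mul(4, I, Pow(3, Rational(1, 2))) ≈ Mul(6.9282, I)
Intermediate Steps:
Function('l')(o) = -15 (Function('l')(o) = Add(-15, Mul(5, Mul(0, Pow(o, -1)))) = Add(-15, Mul(5, 0)) = Add(-15, 0) = -15)
g = 3 (g = Mul(-3, -1) = 3)
Function('B')(P, f) = Mul(2, I, Pow(3, Rational(1, 2))) (Function('B')(P, f) = Pow(Add(3, -15), Rational(1, 2)) = Pow(-12, Rational(1, 2)) = Mul(2, I, Pow(3, Rational(1, 2))))
Mul(Mul(-2, -1), Function('B')(3, -5)) = Mul(Mul(-2, -1), Mul(2, I, Pow(3, Rational(1, 2)))) = Mul(2, Mul(2, I, Pow(3, Rational(1, 2)))) = Mul(4, I, Pow(3, Rational(1, 2)))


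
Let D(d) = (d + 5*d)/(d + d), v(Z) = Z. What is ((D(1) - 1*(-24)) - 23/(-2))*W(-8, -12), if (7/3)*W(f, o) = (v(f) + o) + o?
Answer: -528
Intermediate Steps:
D(d) = 3 (D(d) = (6*d)/((2*d)) = (6*d)*(1/(2*d)) = 3)
W(f, o) = 3*f/7 + 6*o/7 (W(f, o) = 3*((f + o) + o)/7 = 3*(f + 2*o)/7 = 3*f/7 + 6*o/7)
((D(1) - 1*(-24)) - 23/(-2))*W(-8, -12) = ((3 - 1*(-24)) - 23/(-2))*((3/7)*(-8) + (6/7)*(-12)) = ((3 + 24) - 23*(-½))*(-24/7 - 72/7) = (27 + 23/2)*(-96/7) = (77/2)*(-96/7) = -528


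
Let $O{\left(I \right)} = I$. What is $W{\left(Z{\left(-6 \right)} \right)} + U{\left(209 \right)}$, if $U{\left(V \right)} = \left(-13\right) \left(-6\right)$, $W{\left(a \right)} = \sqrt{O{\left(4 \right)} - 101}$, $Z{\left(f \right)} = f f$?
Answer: $78 + i \sqrt{97} \approx 78.0 + 9.8489 i$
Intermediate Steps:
$Z{\left(f \right)} = f^{2}$
$W{\left(a \right)} = i \sqrt{97}$ ($W{\left(a \right)} = \sqrt{4 - 101} = \sqrt{-97} = i \sqrt{97}$)
$U{\left(V \right)} = 78$
$W{\left(Z{\left(-6 \right)} \right)} + U{\left(209 \right)} = i \sqrt{97} + 78 = 78 + i \sqrt{97}$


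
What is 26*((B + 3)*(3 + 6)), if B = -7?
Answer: -936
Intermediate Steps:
26*((B + 3)*(3 + 6)) = 26*((-7 + 3)*(3 + 6)) = 26*(-4*9) = 26*(-36) = -936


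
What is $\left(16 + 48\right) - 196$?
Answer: $-132$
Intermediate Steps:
$\left(16 + 48\right) - 196 = 64 - 196 = -132$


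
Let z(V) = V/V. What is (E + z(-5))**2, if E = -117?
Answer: 13456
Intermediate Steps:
z(V) = 1
(E + z(-5))**2 = (-117 + 1)**2 = (-116)**2 = 13456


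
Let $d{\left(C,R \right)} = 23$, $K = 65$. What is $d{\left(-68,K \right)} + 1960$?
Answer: $1983$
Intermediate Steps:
$d{\left(-68,K \right)} + 1960 = 23 + 1960 = 1983$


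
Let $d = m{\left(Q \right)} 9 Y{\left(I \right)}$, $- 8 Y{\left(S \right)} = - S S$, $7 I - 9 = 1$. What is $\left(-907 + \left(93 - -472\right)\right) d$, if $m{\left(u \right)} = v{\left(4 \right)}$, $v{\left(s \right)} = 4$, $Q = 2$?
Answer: $- \frac{153900}{49} \approx -3140.8$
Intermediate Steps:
$I = \frac{10}{7}$ ($I = \frac{9}{7} + \frac{1}{7} \cdot 1 = \frac{9}{7} + \frac{1}{7} = \frac{10}{7} \approx 1.4286$)
$Y{\left(S \right)} = \frac{S^{2}}{8}$ ($Y{\left(S \right)} = - \frac{- S S}{8} = - \frac{\left(-1\right) S^{2}}{8} = \frac{S^{2}}{8}$)
$m{\left(u \right)} = 4$
$d = \frac{450}{49}$ ($d = 4 \cdot 9 \frac{\left(\frac{10}{7}\right)^{2}}{8} = 36 \cdot \frac{1}{8} \cdot \frac{100}{49} = 36 \cdot \frac{25}{98} = \frac{450}{49} \approx 9.1837$)
$\left(-907 + \left(93 - -472\right)\right) d = \left(-907 + \left(93 - -472\right)\right) \frac{450}{49} = \left(-907 + \left(93 + 472\right)\right) \frac{450}{49} = \left(-907 + 565\right) \frac{450}{49} = \left(-342\right) \frac{450}{49} = - \frac{153900}{49}$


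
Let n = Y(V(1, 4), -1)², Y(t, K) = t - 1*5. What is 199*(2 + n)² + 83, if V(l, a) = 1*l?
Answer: 64559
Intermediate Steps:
V(l, a) = l
Y(t, K) = -5 + t (Y(t, K) = t - 5 = -5 + t)
n = 16 (n = (-5 + 1)² = (-4)² = 16)
199*(2 + n)² + 83 = 199*(2 + 16)² + 83 = 199*18² + 83 = 199*324 + 83 = 64476 + 83 = 64559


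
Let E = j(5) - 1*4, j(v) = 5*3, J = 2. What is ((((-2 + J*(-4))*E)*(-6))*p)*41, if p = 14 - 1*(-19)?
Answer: 892980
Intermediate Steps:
j(v) = 15
p = 33 (p = 14 + 19 = 33)
E = 11 (E = 15 - 1*4 = 15 - 4 = 11)
((((-2 + J*(-4))*E)*(-6))*p)*41 = ((((-2 + 2*(-4))*11)*(-6))*33)*41 = ((((-2 - 8)*11)*(-6))*33)*41 = ((-10*11*(-6))*33)*41 = (-110*(-6)*33)*41 = (660*33)*41 = 21780*41 = 892980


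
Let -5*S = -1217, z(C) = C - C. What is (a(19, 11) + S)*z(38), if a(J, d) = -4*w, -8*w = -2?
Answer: 0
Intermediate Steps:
w = ¼ (w = -⅛*(-2) = ¼ ≈ 0.25000)
z(C) = 0
a(J, d) = -1 (a(J, d) = -4*¼ = -1)
S = 1217/5 (S = -⅕*(-1217) = 1217/5 ≈ 243.40)
(a(19, 11) + S)*z(38) = (-1 + 1217/5)*0 = (1212/5)*0 = 0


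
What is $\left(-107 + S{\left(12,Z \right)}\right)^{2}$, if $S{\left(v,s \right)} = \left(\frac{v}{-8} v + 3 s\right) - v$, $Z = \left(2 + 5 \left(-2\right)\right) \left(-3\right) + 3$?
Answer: $3136$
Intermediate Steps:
$Z = 27$ ($Z = \left(2 - 10\right) \left(-3\right) + 3 = \left(-8\right) \left(-3\right) + 3 = 24 + 3 = 27$)
$S{\left(v,s \right)} = - v + 3 s - \frac{v^{2}}{8}$ ($S{\left(v,s \right)} = \left(v \left(- \frac{1}{8}\right) v + 3 s\right) - v = \left(- \frac{v}{8} v + 3 s\right) - v = \left(- \frac{v^{2}}{8} + 3 s\right) - v = \left(3 s - \frac{v^{2}}{8}\right) - v = - v + 3 s - \frac{v^{2}}{8}$)
$\left(-107 + S{\left(12,Z \right)}\right)^{2} = \left(-107 - \left(-69 + 18\right)\right)^{2} = \left(-107 - -51\right)^{2} = \left(-107 + 51\right)^{2} = \left(-56\right)^{2} = 3136$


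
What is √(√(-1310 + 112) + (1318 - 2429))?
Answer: √(-1111 + I*√1198) ≈ 0.5191 + 33.336*I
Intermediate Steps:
√(√(-1310 + 112) + (1318 - 2429)) = √(√(-1198) - 1111) = √(I*√1198 - 1111) = √(-1111 + I*√1198)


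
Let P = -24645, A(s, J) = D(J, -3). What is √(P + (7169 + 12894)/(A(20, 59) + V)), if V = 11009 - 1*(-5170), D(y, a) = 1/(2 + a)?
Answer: I*√6449954192966/16178 ≈ 156.98*I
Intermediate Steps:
A(s, J) = -1 (A(s, J) = 1/(2 - 3) = 1/(-1) = -1)
V = 16179 (V = 11009 + 5170 = 16179)
√(P + (7169 + 12894)/(A(20, 59) + V)) = √(-24645 + (7169 + 12894)/(-1 + 16179)) = √(-24645 + 20063/16178) = √(-398686747/16178) = I*√6449954192966/16178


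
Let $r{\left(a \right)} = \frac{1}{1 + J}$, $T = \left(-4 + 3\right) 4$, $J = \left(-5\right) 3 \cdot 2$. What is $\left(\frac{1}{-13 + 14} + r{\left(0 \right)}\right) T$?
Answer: $- \frac{112}{29} \approx -3.8621$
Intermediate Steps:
$J = -30$ ($J = \left(-15\right) 2 = -30$)
$T = -4$ ($T = \left(-1\right) 4 = -4$)
$r{\left(a \right)} = - \frac{1}{29}$ ($r{\left(a \right)} = \frac{1}{1 - 30} = \frac{1}{-29} = - \frac{1}{29}$)
$\left(\frac{1}{-13 + 14} + r{\left(0 \right)}\right) T = \left(\frac{1}{-13 + 14} - \frac{1}{29}\right) \left(-4\right) = \left(1^{-1} - \frac{1}{29}\right) \left(-4\right) = \left(1 - \frac{1}{29}\right) \left(-4\right) = \frac{28}{29} \left(-4\right) = - \frac{112}{29}$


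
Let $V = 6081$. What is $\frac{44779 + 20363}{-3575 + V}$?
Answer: $\frac{4653}{179} \approx 25.994$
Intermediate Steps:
$\frac{44779 + 20363}{-3575 + V} = \frac{44779 + 20363}{-3575 + 6081} = \frac{65142}{2506} = 65142 \cdot \frac{1}{2506} = \frac{4653}{179}$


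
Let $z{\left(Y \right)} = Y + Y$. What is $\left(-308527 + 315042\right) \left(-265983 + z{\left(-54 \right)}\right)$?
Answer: $-1733582865$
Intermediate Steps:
$z{\left(Y \right)} = 2 Y$
$\left(-308527 + 315042\right) \left(-265983 + z{\left(-54 \right)}\right) = \left(-308527 + 315042\right) \left(-265983 + 2 \left(-54\right)\right) = 6515 \left(-265983 - 108\right) = 6515 \left(-266091\right) = -1733582865$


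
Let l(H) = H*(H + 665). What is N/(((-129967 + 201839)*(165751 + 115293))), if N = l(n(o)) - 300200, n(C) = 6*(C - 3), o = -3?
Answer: -80711/5049798592 ≈ -1.5983e-5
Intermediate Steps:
n(C) = -18 + 6*C (n(C) = 6*(-3 + C) = -18 + 6*C)
l(H) = H*(665 + H)
N = -322844 (N = (-18 + 6*(-3))*(665 + (-18 + 6*(-3))) - 300200 = (-18 - 18)*(665 + (-18 - 18)) - 300200 = -36*(665 - 36) - 300200 = -36*629 - 300200 = -22644 - 300200 = -322844)
N/(((-129967 + 201839)*(165751 + 115293))) = -322844*1/((-129967 + 201839)*(165751 + 115293)) = -322844/(71872*281044) = -322844/20199194368 = -322844*1/20199194368 = -80711/5049798592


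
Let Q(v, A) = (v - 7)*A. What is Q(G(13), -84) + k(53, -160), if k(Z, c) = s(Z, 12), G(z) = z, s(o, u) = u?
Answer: -492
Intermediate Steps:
Q(v, A) = A*(-7 + v) (Q(v, A) = (-7 + v)*A = A*(-7 + v))
k(Z, c) = 12
Q(G(13), -84) + k(53, -160) = -84*(-7 + 13) + 12 = -84*6 + 12 = -504 + 12 = -492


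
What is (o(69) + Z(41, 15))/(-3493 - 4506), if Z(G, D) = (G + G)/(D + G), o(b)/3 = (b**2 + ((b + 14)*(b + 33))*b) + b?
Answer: -49474697/223972 ≈ -220.90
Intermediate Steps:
o(b) = 3*b + 3*b**2 + 3*b*(14 + b)*(33 + b) (o(b) = 3*((b**2 + ((b + 14)*(b + 33))*b) + b) = 3*((b**2 + ((14 + b)*(33 + b))*b) + b) = 3*((b**2 + b*(14 + b)*(33 + b)) + b) = 3*(b + b**2 + b*(14 + b)*(33 + b)) = 3*b + 3*b**2 + 3*b*(14 + b)*(33 + b))
Z(G, D) = 2*G/(D + G) (Z(G, D) = (2*G)/(D + G) = 2*G/(D + G))
(o(69) + Z(41, 15))/(-3493 - 4506) = (3*69*(463 + 69**2 + 48*69) + 2*41/(15 + 41))/(-3493 - 4506) = (3*69*(463 + 4761 + 3312) + 2*41/56)/(-7999) = (3*69*8536 + 2*41*(1/56))*(-1/7999) = (1766952 + 41/28)*(-1/7999) = (49474697/28)*(-1/7999) = -49474697/223972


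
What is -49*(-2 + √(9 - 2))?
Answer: 98 - 49*√7 ≈ -31.642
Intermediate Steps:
-49*(-2 + √(9 - 2)) = -49*(-2 + √7) = 98 - 49*√7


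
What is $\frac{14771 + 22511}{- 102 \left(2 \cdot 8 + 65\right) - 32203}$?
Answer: $- \frac{37282}{40465} \approx -0.92134$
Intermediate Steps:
$\frac{14771 + 22511}{- 102 \left(2 \cdot 8 + 65\right) - 32203} = \frac{37282}{- 102 \left(16 + 65\right) - 32203} = \frac{37282}{\left(-102\right) 81 - 32203} = \frac{37282}{-8262 - 32203} = \frac{37282}{-40465} = 37282 \left(- \frac{1}{40465}\right) = - \frac{37282}{40465}$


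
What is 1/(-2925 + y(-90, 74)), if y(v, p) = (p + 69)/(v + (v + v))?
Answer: -270/789893 ≈ -0.00034182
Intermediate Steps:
y(v, p) = (69 + p)/(3*v) (y(v, p) = (69 + p)/(v + 2*v) = (69 + p)/((3*v)) = (69 + p)*(1/(3*v)) = (69 + p)/(3*v))
1/(-2925 + y(-90, 74)) = 1/(-2925 + (⅓)*(69 + 74)/(-90)) = 1/(-2925 + (⅓)*(-1/90)*143) = 1/(-2925 - 143/270) = 1/(-789893/270) = -270/789893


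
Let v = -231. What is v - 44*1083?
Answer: -47883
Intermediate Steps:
v - 44*1083 = -231 - 44*1083 = -231 - 47652 = -47883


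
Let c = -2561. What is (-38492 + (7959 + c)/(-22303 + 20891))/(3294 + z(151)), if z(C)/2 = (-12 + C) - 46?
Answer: -27178051/2456880 ≈ -11.062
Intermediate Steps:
z(C) = -116 + 2*C (z(C) = 2*((-12 + C) - 46) = 2*(-58 + C) = -116 + 2*C)
(-38492 + (7959 + c)/(-22303 + 20891))/(3294 + z(151)) = (-38492 + (7959 - 2561)/(-22303 + 20891))/(3294 + (-116 + 2*151)) = (-38492 + 5398/(-1412))/(3294 + (-116 + 302)) = (-38492 + 5398*(-1/1412))/(3294 + 186) = (-38492 - 2699/706)/3480 = -27178051/706*1/3480 = -27178051/2456880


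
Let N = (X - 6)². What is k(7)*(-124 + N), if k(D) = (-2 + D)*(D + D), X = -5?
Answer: -210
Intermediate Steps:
k(D) = 2*D*(-2 + D) (k(D) = (-2 + D)*(2*D) = 2*D*(-2 + D))
N = 121 (N = (-5 - 6)² = (-11)² = 121)
k(7)*(-124 + N) = (2*7*(-2 + 7))*(-124 + 121) = (2*7*5)*(-3) = 70*(-3) = -210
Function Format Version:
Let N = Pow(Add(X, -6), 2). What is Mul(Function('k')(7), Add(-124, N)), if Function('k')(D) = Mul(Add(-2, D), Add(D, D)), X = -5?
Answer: -210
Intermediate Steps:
Function('k')(D) = Mul(2, D, Add(-2, D)) (Function('k')(D) = Mul(Add(-2, D), Mul(2, D)) = Mul(2, D, Add(-2, D)))
N = 121 (N = Pow(Add(-5, -6), 2) = Pow(-11, 2) = 121)
Mul(Function('k')(7), Add(-124, N)) = Mul(Mul(2, 7, Add(-2, 7)), Add(-124, 121)) = Mul(Mul(2, 7, 5), -3) = Mul(70, -3) = -210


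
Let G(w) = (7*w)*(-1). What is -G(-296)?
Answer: -2072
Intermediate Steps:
G(w) = -7*w
-G(-296) = -(-7)*(-296) = -1*2072 = -2072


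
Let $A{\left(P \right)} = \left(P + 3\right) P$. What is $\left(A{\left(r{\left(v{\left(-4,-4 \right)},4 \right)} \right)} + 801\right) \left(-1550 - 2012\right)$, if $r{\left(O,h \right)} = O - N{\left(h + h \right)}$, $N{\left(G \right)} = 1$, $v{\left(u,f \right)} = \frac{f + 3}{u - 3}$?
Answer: $- \frac{139484358}{49} \approx -2.8466 \cdot 10^{6}$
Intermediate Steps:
$v{\left(u,f \right)} = \frac{3 + f}{-3 + u}$
$r{\left(O,h \right)} = -1 + O$ ($r{\left(O,h \right)} = O - 1 = -1 + O$)
$A{\left(P \right)} = P \left(3 + P\right)$ ($A{\left(P \right)} = \left(3 + P\right) P = P \left(3 + P\right)$)
$\left(A{\left(r{\left(v{\left(-4,-4 \right)},4 \right)} \right)} + 801\right) \left(-1550 - 2012\right) = \left(\left(-1 + \frac{3 - 4}{-3 - 4}\right) \left(3 - \left(1 - \frac{3 - 4}{-3 - 4}\right)\right) + 801\right) \left(-1550 - 2012\right) = \left(\left(-1 + \frac{1}{-7} \left(-1\right)\right) \left(3 - \left(1 - \frac{1}{-7} \left(-1\right)\right)\right) + 801\right) \left(-3562\right) = \left(\left(-1 - - \frac{1}{7}\right) \left(3 - \frac{6}{7}\right) + 801\right) \left(-3562\right) = \left(\left(-1 + \frac{1}{7}\right) \left(3 + \left(-1 + \frac{1}{7}\right)\right) + 801\right) \left(-3562\right) = \left(- \frac{6 \left(3 - \frac{6}{7}\right)}{7} + 801\right) \left(-3562\right) = \left(\left(- \frac{6}{7}\right) \frac{15}{7} + 801\right) \left(-3562\right) = \left(- \frac{90}{49} + 801\right) \left(-3562\right) = \frac{39159}{49} \left(-3562\right) = - \frac{139484358}{49}$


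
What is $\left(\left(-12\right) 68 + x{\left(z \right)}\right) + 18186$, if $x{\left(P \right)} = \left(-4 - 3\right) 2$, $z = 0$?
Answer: $17356$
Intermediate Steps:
$x{\left(P \right)} = -14$ ($x{\left(P \right)} = \left(-7\right) 2 = -14$)
$\left(\left(-12\right) 68 + x{\left(z \right)}\right) + 18186 = \left(\left(-12\right) 68 - 14\right) + 18186 = \left(-816 - 14\right) + 18186 = -830 + 18186 = 17356$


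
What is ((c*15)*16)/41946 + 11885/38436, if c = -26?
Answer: 43114595/268706076 ≈ 0.16045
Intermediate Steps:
((c*15)*16)/41946 + 11885/38436 = (-26*15*16)/41946 + 11885/38436 = -390*16*(1/41946) + 11885*(1/38436) = -6240*1/41946 + 11885/38436 = -1040/6991 + 11885/38436 = 43114595/268706076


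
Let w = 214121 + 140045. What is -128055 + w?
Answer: 226111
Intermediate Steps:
w = 354166
-128055 + w = -128055 + 354166 = 226111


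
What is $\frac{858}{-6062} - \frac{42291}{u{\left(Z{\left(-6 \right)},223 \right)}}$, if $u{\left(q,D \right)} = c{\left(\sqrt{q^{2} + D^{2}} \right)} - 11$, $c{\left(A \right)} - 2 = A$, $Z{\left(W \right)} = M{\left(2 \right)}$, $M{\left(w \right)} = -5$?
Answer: $- \frac{1174965906}{150558863} - \frac{42291 \sqrt{49754}}{49673} \approx -197.71$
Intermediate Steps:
$Z{\left(W \right)} = -5$
$c{\left(A \right)} = 2 + A$
$u{\left(q,D \right)} = -9 + \sqrt{D^{2} + q^{2}}$ ($u{\left(q,D \right)} = \left(2 + \sqrt{q^{2} + D^{2}}\right) - 11 = \left(2 + \sqrt{D^{2} + q^{2}}\right) - 11 = -9 + \sqrt{D^{2} + q^{2}}$)
$\frac{858}{-6062} - \frac{42291}{u{\left(Z{\left(-6 \right)},223 \right)}} = \frac{858}{-6062} - \frac{42291}{-9 + \sqrt{223^{2} + \left(-5\right)^{2}}} = 858 \left(- \frac{1}{6062}\right) - \frac{42291}{-9 + \sqrt{49729 + 25}} = - \frac{429}{3031} - \frac{42291}{-9 + \sqrt{49754}}$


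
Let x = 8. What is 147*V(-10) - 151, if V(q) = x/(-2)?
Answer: -739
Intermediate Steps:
V(q) = -4 (V(q) = 8/(-2) = 8*(-½) = -4)
147*V(-10) - 151 = 147*(-4) - 151 = -588 - 151 = -739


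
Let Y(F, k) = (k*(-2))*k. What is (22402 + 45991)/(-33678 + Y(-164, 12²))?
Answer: -68393/75150 ≈ -0.91009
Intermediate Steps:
Y(F, k) = -2*k² (Y(F, k) = (-2*k)*k = -2*k²)
(22402 + 45991)/(-33678 + Y(-164, 12²)) = (22402 + 45991)/(-33678 - 2*(12²)²) = 68393/(-33678 - 2*144²) = 68393/(-33678 - 2*20736) = 68393/(-33678 - 41472) = 68393/(-75150) = 68393*(-1/75150) = -68393/75150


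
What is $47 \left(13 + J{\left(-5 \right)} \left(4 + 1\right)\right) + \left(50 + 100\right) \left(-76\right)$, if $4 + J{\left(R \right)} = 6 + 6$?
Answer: $-8909$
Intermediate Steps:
$J{\left(R \right)} = 8$ ($J{\left(R \right)} = -4 + \left(6 + 6\right) = -4 + 12 = 8$)
$47 \left(13 + J{\left(-5 \right)} \left(4 + 1\right)\right) + \left(50 + 100\right) \left(-76\right) = 47 \left(13 + 8 \left(4 + 1\right)\right) + \left(50 + 100\right) \left(-76\right) = 47 \left(13 + 8 \cdot 5\right) + 150 \left(-76\right) = 47 \left(13 + 40\right) - 11400 = 47 \cdot 53 - 11400 = 2491 - 11400 = -8909$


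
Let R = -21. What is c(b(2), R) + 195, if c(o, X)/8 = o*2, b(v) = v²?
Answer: 259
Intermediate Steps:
c(o, X) = 16*o (c(o, X) = 8*(o*2) = 8*(2*o) = 16*o)
c(b(2), R) + 195 = 16*2² + 195 = 16*4 + 195 = 64 + 195 = 259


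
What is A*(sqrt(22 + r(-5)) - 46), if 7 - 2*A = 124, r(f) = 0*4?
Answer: 2691 - 117*sqrt(22)/2 ≈ 2416.6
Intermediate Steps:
r(f) = 0
A = -117/2 (A = 7/2 - 1/2*124 = 7/2 - 62 = -117/2 ≈ -58.500)
A*(sqrt(22 + r(-5)) - 46) = -117*(sqrt(22 + 0) - 46)/2 = -117*(sqrt(22) - 46)/2 = -117*(-46 + sqrt(22))/2 = 2691 - 117*sqrt(22)/2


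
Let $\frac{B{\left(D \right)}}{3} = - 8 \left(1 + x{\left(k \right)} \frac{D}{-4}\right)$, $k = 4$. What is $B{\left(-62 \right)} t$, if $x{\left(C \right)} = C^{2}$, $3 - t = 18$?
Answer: $89640$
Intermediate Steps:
$t = -15$ ($t = 3 - 18 = -15$)
$B{\left(D \right)} = -24 + 96 D$ ($B{\left(D \right)} = 3 \left(- 8 \left(1 + 4^{2} \frac{D}{-4}\right)\right) = 3 \left(- 8 \left(1 + 16 D \left(- \frac{1}{4}\right)\right)\right) = 3 \left(- 8 \left(1 + 16 \left(- \frac{D}{4}\right)\right)\right) = 3 \left(- 8 \left(1 - 4 D\right)\right) = 3 \left(-8 + 32 D\right) = -24 + 96 D$)
$B{\left(-62 \right)} t = \left(-24 + 96 \left(-62\right)\right) \left(-15\right) = \left(-24 - 5952\right) \left(-15\right) = \left(-5976\right) \left(-15\right) = 89640$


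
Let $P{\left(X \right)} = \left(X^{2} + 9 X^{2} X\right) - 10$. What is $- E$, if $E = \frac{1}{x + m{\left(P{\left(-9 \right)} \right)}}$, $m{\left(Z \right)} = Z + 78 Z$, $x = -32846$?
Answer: $\frac{1}{545556} \approx 1.833 \cdot 10^{-6}$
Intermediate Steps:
$P{\left(X \right)} = -10 + X^{2} + 9 X^{3}$ ($P{\left(X \right)} = \left(X^{2} + 9 X^{3}\right) - 10 = -10 + X^{2} + 9 X^{3}$)
$m{\left(Z \right)} = 79 Z$
$E = - \frac{1}{545556}$ ($E = \frac{1}{-32846 + 79 \left(-10 + \left(-9\right)^{2} + 9 \left(-9\right)^{3}\right)} = \frac{1}{-32846 + 79 \left(-10 + 81 + 9 \left(-729\right)\right)} = \frac{1}{-32846 + 79 \left(-10 + 81 - 6561\right)} = \frac{1}{-32846 + 79 \left(-6490\right)} = \frac{1}{-32846 - 512710} = \frac{1}{-545556} = - \frac{1}{545556} \approx -1.833 \cdot 10^{-6}$)
$- E = \left(-1\right) \left(- \frac{1}{545556}\right) = \frac{1}{545556}$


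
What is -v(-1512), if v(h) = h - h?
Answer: 0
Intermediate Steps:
v(h) = 0
-v(-1512) = -1*0 = 0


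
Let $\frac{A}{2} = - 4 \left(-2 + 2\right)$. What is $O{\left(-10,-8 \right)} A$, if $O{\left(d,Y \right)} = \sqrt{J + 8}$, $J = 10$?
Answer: $0$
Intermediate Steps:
$O{\left(d,Y \right)} = 3 \sqrt{2}$ ($O{\left(d,Y \right)} = \sqrt{10 + 8} = \sqrt{18} = 3 \sqrt{2}$)
$A = 0$ ($A = 2 \left(- 4 \left(-2 + 2\right)\right) = 2 \left(\left(-4\right) 0\right) = 2 \cdot 0 = 0$)
$O{\left(-10,-8 \right)} A = 3 \sqrt{2} \cdot 0 = 0$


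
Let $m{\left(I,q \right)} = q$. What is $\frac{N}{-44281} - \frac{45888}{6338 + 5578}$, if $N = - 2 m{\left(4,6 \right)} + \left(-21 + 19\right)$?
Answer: $- \frac{169316642}{43971033} \approx -3.8506$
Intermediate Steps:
$N = -14$ ($N = \left(-2\right) 6 + \left(-21 + 19\right) = -12 - 2 = -14$)
$\frac{N}{-44281} - \frac{45888}{6338 + 5578} = - \frac{14}{-44281} - \frac{45888}{6338 + 5578} = \left(-14\right) \left(- \frac{1}{44281}\right) - \frac{45888}{11916} = \frac{14}{44281} - \frac{3824}{993} = - \frac{169316642}{43971033}$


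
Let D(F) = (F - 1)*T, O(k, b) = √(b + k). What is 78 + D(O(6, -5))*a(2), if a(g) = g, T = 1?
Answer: 78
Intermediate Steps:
D(F) = -1 + F (D(F) = (F - 1)*1 = (-1 + F)*1 = -1 + F)
78 + D(O(6, -5))*a(2) = 78 + (-1 + √(-5 + 6))*2 = 78 + (-1 + √1)*2 = 78 + (-1 + 1)*2 = 78 + 0*2 = 78 + 0 = 78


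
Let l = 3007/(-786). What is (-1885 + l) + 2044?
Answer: 121967/786 ≈ 155.17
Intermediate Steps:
l = -3007/786 (l = 3007*(-1/786) = -3007/786 ≈ -3.8257)
(-1885 + l) + 2044 = (-1885 - 3007/786) + 2044 = -1484617/786 + 2044 = 121967/786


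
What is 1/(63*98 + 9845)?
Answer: 1/16019 ≈ 6.2426e-5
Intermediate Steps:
1/(63*98 + 9845) = 1/(6174 + 9845) = 1/16019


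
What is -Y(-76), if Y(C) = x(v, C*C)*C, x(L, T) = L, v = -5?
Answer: -380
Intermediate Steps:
Y(C) = -5*C
-Y(-76) = -(-5)*(-76) = -1*380 = -380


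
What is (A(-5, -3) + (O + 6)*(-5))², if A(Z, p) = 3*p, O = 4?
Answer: 3481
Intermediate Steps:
(A(-5, -3) + (O + 6)*(-5))² = (3*(-3) + (4 + 6)*(-5))² = (-9 + 10*(-5))² = (-9 - 50)² = (-59)² = 3481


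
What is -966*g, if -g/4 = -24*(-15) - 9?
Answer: 1356264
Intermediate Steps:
g = -1404 (g = -4*(-24*(-15) - 9) = -4*(360 - 9) = -4*351 = -1404)
-966*g = -966*(-1404) = 1356264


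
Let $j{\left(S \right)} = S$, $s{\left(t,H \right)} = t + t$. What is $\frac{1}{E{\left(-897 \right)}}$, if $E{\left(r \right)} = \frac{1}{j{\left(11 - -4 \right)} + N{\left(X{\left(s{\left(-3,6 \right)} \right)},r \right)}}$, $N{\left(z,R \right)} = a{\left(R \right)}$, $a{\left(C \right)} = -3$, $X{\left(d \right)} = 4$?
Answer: $12$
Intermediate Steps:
$s{\left(t,H \right)} = 2 t$
$N{\left(z,R \right)} = -3$
$E{\left(r \right)} = \frac{1}{12}$ ($E{\left(r \right)} = \frac{1}{\left(11 - -4\right) - 3} = \frac{1}{\left(11 + 4\right) - 3} = \frac{1}{15 - 3} = \frac{1}{12}$)
$\frac{1}{E{\left(-897 \right)}} = \frac{1}{\frac{1}{12}} = 12$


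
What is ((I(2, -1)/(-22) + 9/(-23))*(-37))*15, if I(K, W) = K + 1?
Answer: 148185/506 ≈ 292.86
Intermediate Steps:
I(K, W) = 1 + K
((I(2, -1)/(-22) + 9/(-23))*(-37))*15 = (((1 + 2)/(-22) + 9/(-23))*(-37))*15 = ((3*(-1/22) + 9*(-1/23))*(-37))*15 = ((-3/22 - 9/23)*(-37))*15 = -267/506*(-37)*15 = (9879/506)*15 = 148185/506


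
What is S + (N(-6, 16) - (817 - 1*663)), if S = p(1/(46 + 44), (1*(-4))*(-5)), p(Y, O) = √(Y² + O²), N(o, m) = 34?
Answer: -120 + √3240001/90 ≈ -100.00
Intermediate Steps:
p(Y, O) = √(O² + Y²)
S = √3240001/90 (S = √(((1*(-4))*(-5))² + (1/(46 + 44))²) = √((-4*(-5))² + (1/90)²) = √(20² + (1/90)²) = √(400 + 1/8100) = √(3240001/8100) = √3240001/90 ≈ 20.000)
S + (N(-6, 16) - (817 - 1*663)) = √3240001/90 + (34 - (817 - 1*663)) = √3240001/90 + (34 - (817 - 663)) = √3240001/90 + (34 - 1*154) = √3240001/90 + (34 - 154) = √3240001/90 - 120 = -120 + √3240001/90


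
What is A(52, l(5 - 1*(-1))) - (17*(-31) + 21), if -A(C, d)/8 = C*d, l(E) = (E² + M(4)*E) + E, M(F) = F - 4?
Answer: -16966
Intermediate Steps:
M(F) = -4 + F
l(E) = E + E² (l(E) = (E² + (-4 + 4)*E) + E = (E² + 0*E) + E = (E² + 0) + E = E² + E = E + E²)
A(C, d) = -8*C*d
A(52, l(5 - 1*(-1))) - (17*(-31) + 21) = -8*52*(5 - 1*(-1))*(1 + (5 - 1*(-1))) - (17*(-31) + 21) = -8*52*(5 + 1)*(1 + (5 + 1)) - (-527 + 21) = -8*52*6*(1 + 6) - 1*(-506) = -8*52*6*7 + 506 = -8*52*42 + 506 = -17472 + 506 = -16966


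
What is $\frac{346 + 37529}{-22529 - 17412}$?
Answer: $- \frac{37875}{39941} \approx -0.94827$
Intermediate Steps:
$\frac{346 + 37529}{-22529 - 17412} = \frac{37875}{-39941} = 37875 \left(- \frac{1}{39941}\right) = - \frac{37875}{39941}$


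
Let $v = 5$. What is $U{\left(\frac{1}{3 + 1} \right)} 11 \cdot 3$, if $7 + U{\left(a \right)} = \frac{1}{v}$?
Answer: $- \frac{1122}{5} \approx -224.4$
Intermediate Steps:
$U{\left(a \right)} = - \frac{34}{5}$ ($U{\left(a \right)} = -7 + \frac{1}{5} = - \frac{34}{5}$)
$U{\left(\frac{1}{3 + 1} \right)} 11 \cdot 3 = \left(- \frac{34}{5}\right) 11 \cdot 3 = \left(- \frac{374}{5}\right) 3 = - \frac{1122}{5}$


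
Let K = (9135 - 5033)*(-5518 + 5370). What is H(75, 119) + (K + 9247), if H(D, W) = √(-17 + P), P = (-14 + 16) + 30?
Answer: -597849 + √15 ≈ -5.9785e+5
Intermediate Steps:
P = 32 (P = 2 + 30 = 32)
H(D, W) = √15 (H(D, W) = √(-17 + 32) = √15)
K = -607096 (K = 4102*(-148) = -607096)
H(75, 119) + (K + 9247) = √15 + (-607096 + 9247) = √15 - 597849 = -597849 + √15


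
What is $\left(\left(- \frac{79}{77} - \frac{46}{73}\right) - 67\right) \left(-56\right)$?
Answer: $\frac{3087328}{803} \approx 3844.7$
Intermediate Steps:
$\left(\left(- \frac{79}{77} - \frac{46}{73}\right) - 67\right) \left(-56\right) = \left(- \frac{9309}{5621} - 67\right) \left(-56\right) = \left(- \frac{385916}{5621}\right) \left(-56\right) = \frac{3087328}{803}$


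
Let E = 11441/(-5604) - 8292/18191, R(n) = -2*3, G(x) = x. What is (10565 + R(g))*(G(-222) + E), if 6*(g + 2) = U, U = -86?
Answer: -241651124261513/101942364 ≈ -2.3705e+6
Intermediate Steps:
g = -49/3 (g = -2 + (1/6)*(-86) = -2 - 43/3 = -49/3 ≈ -16.333)
R(n) = -6
E = -254591599/101942364 (E = 11441*(-1/5604) - 8292*1/18191 = -11441/5604 - 8292/18191 = -254591599/101942364 ≈ -2.4974)
(10565 + R(g))*(G(-222) + E) = (10565 - 6)*(-222 - 254591599/101942364) = 10559*(-22885796407/101942364) = -241651124261513/101942364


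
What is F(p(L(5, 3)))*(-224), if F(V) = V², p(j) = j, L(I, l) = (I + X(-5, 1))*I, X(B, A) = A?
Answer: -201600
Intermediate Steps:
L(I, l) = I*(1 + I) (L(I, l) = (I + 1)*I = (1 + I)*I = I*(1 + I))
F(p(L(5, 3)))*(-224) = (5*(1 + 5))²*(-224) = (5*6)²*(-224) = 30²*(-224) = 900*(-224) = -201600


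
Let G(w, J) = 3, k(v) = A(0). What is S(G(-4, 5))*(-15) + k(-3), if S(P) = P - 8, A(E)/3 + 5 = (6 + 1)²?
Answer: 207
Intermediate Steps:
A(E) = 132 (A(E) = -15 + 3*(6 + 1)² = -15 + 3*7² = -15 + 3*49 = -15 + 147 = 132)
k(v) = 132
S(P) = -8 + P
S(G(-4, 5))*(-15) + k(-3) = (-8 + 3)*(-15) + 132 = -5*(-15) + 132 = 75 + 132 = 207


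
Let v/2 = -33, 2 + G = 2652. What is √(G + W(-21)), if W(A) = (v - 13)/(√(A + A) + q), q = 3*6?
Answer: √((47621 + 2650*I*√42)/(18 + I*√42)) ≈ 51.44 + 0.0136*I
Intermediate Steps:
G = 2650 (G = -2 + 2652 = 2650)
v = -66 (v = 2*(-33) = -66)
q = 18
W(A) = -79/(18 + √2*√A) (W(A) = (-66 - 13)/(√(A + A) + 18) = -79/(√(2*A) + 18) = -79/(√2*√A + 18) = -79/(18 + √2*√A))
√(G + W(-21)) = √(2650 - 79/(18 + √2*√(-21))) = √(2650 - 79/(18 + √2*(I*√21))) = √(2650 - 79/(18 + I*√42))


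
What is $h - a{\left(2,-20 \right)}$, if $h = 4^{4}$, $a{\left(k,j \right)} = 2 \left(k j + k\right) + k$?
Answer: $330$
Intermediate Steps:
$a{\left(k,j \right)} = 3 k + 2 j k$ ($a{\left(k,j \right)} = 2 \left(j k + k\right) + k = 2 \left(k + j k\right) + k = \left(2 k + 2 j k\right) + k = 3 k + 2 j k$)
$h = 256$
$h - a{\left(2,-20 \right)} = 256 - 2 \left(3 + 2 \left(-20\right)\right) = 256 - 2 \left(3 - 40\right) = 256 - 2 \left(-37\right) = 256 - -74 = 256 + 74 = 330$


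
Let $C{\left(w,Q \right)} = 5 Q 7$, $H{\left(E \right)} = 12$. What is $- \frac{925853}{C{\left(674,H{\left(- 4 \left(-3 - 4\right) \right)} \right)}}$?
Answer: $- \frac{925853}{420} \approx -2204.4$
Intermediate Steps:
$C{\left(w,Q \right)} = 35 Q$
$- \frac{925853}{C{\left(674,H{\left(- 4 \left(-3 - 4\right) \right)} \right)}} = - \frac{925853}{35 \cdot 12} = - \frac{925853}{420}$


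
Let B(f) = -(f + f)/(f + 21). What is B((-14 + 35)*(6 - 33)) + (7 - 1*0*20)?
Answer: 64/13 ≈ 4.9231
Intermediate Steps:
B(f) = -2*f/(21 + f)
B((-14 + 35)*(6 - 33)) + (7 - 1*0*20) = -2*(-14 + 35)*(6 - 33)/(21 + (-14 + 35)*(6 - 33)) + (7 - 1*0*20) = -2*21*(-27)/(21 + 21*(-27)) + (7 + 0*20) = -2*(-567)/(21 - 567) + (7 + 0) = -2*(-567)/(-546) + 7 = -2*(-567)*(-1/546) + 7 = -27/13 + 7 = 64/13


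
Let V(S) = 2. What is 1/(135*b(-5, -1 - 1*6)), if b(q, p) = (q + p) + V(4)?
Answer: -1/1350 ≈ -0.00074074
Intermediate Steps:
b(q, p) = 2 + p + q (b(q, p) = (q + p) + 2 = (p + q) + 2 = 2 + p + q)
1/(135*b(-5, -1 - 1*6)) = 1/(135*(2 + (-1 - 1*6) - 5)) = 1/(135*(2 + (-1 - 6) - 5)) = 1/(135*(2 - 7 - 5)) = 1/(135*(-10)) = 1/(-1350) = -1/1350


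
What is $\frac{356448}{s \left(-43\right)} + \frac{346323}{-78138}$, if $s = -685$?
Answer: $\frac{5883729953}{767184930} \approx 7.6692$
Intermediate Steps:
$\frac{356448}{s \left(-43\right)} + \frac{346323}{-78138} = \frac{356448}{\left(-685\right) \left(-43\right)} + \frac{346323}{-78138} = \frac{356448}{29455} + 346323 \left(- \frac{1}{78138}\right) = 356448 \cdot \frac{1}{29455} - \frac{115441}{26046} = \frac{356448}{29455} - \frac{115441}{26046} = \frac{5883729953}{767184930}$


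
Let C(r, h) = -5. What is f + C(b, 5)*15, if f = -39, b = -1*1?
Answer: -114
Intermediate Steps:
b = -1
f + C(b, 5)*15 = -39 - 5*15 = -39 - 75 = -114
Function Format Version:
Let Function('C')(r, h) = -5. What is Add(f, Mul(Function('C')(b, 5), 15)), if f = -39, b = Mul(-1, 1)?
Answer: -114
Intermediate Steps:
b = -1
Add(f, Mul(Function('C')(b, 5), 15)) = Add(-39, Mul(-5, 15)) = Add(-39, -75) = -114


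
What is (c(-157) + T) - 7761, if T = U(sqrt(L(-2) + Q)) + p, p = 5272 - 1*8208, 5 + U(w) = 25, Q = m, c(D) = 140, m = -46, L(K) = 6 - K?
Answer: -10537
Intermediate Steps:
Q = -46
U(w) = 20 (U(w) = -5 + 25 = 20)
p = -2936 (p = 5272 - 8208 = -2936)
T = -2916 (T = 20 - 2936 = -2916)
(c(-157) + T) - 7761 = (140 - 2916) - 7761 = -2776 - 7761 = -10537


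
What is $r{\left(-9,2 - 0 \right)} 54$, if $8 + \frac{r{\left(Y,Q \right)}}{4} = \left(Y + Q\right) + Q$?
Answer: $-2808$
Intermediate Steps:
$r{\left(Y,Q \right)} = -32 + 4 Y + 8 Q$ ($r{\left(Y,Q \right)} = -32 + 4 \left(\left(Y + Q\right) + Q\right) = -32 + 4 \left(\left(Q + Y\right) + Q\right) = -32 + 4 \left(Y + 2 Q\right) = -32 + \left(4 Y + 8 Q\right) = -32 + 4 Y + 8 Q$)
$r{\left(-9,2 - 0 \right)} 54 = \left(-32 + 4 \left(-9\right) + 8 \left(2 - 0\right)\right) 54 = \left(-32 - 36 + 8 \left(2 + 0\right)\right) 54 = \left(-32 - 36 + 8 \cdot 2\right) 54 = \left(-32 - 36 + 16\right) 54 = \left(-52\right) 54 = -2808$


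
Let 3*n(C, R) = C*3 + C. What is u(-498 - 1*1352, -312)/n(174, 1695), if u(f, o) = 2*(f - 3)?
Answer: -1853/116 ≈ -15.974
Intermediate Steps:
n(C, R) = 4*C/3 (n(C, R) = (C*3 + C)/3 = (3*C + C)/3 = (4*C)/3 = 4*C/3)
u(f, o) = -6 + 2*f (u(f, o) = 2*(-3 + f) = -6 + 2*f)
u(-498 - 1*1352, -312)/n(174, 1695) = (-6 + 2*(-498 - 1*1352))/(((4/3)*174)) = (-6 + 2*(-498 - 1352))/232 = (-6 + 2*(-1850))*(1/232) = (-6 - 3700)*(1/232) = -3706*1/232 = -1853/116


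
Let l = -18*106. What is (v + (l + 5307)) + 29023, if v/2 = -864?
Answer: 30694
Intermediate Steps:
v = -1728 (v = 2*(-864) = -1728)
l = -1908
(v + (l + 5307)) + 29023 = (-1728 + (-1908 + 5307)) + 29023 = (-1728 + 3399) + 29023 = 1671 + 29023 = 30694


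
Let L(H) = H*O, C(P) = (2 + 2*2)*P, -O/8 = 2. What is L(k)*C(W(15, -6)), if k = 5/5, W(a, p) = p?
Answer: 576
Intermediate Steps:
O = -16 (O = -8*2 = -16)
k = 1 (k = 5*(⅕) = 1)
C(P) = 6*P (C(P) = (2 + 4)*P = 6*P)
L(H) = -16*H (L(H) = H*(-16) = -16*H)
L(k)*C(W(15, -6)) = (-16*1)*(6*(-6)) = -16*(-36) = 576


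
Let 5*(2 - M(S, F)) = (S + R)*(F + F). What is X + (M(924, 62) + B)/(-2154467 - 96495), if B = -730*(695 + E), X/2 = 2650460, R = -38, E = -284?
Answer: 29830424517602/5627405 ≈ 5.3009e+6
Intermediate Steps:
X = 5300920 (X = 2*2650460 = 5300920)
M(S, F) = 2 - 2*F*(-38 + S)/5 (M(S, F) = 2 - (S - 38)*(F + F)/5 = 2 - (-38 + S)*2*F/5 = 2 - 2*F*(-38 + S)/5)
B = -300030 (B = -730*(695 - 284) = -730*411 = -300030)
X + (M(924, 62) + B)/(-2154467 - 96495) = 5300920 + ((2 + (76/5)*62 - ⅖*62*924) - 300030)/(-2154467 - 96495) = 5300920 + ((2 + 4712/5 - 114576/5) - 300030)/(-2250962) = 5300920 + (-109854/5 - 300030)*(-1/2250962) = 5300920 - 1610004/5*(-1/2250962) = 5300920 + 805002/5627405 = 29830424517602/5627405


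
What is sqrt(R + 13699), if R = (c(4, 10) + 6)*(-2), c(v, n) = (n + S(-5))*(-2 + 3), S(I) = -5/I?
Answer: sqrt(13665) ≈ 116.90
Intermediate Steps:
c(v, n) = 1 + n (c(v, n) = (n - 5/(-5))*(-2 + 3) = (n - 5*(-1/5))*1 = (n + 1)*1 = (1 + n)*1 = 1 + n)
R = -34 (R = ((1 + 10) + 6)*(-2) = (11 + 6)*(-2) = 17*(-2) = -34)
sqrt(R + 13699) = sqrt(-34 + 13699) = sqrt(13665)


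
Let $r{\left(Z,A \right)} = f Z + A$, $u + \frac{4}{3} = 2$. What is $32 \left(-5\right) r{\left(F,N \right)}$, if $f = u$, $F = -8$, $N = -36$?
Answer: $\frac{19840}{3} \approx 6613.3$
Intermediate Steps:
$u = \frac{2}{3}$ ($u = - \frac{4}{3} + 2 = \frac{2}{3} \approx 0.66667$)
$f = \frac{2}{3} \approx 0.66667$
$r{\left(Z,A \right)} = A + \frac{2 Z}{3}$ ($r{\left(Z,A \right)} = \frac{2 Z}{3} + A = A + \frac{2 Z}{3}$)
$32 \left(-5\right) r{\left(F,N \right)} = 32 \left(-5\right) \left(-36 + \frac{2}{3} \left(-8\right)\right) = - 160 \left(-36 - \frac{16}{3}\right) = \left(-160\right) \left(- \frac{124}{3}\right) = \frac{19840}{3}$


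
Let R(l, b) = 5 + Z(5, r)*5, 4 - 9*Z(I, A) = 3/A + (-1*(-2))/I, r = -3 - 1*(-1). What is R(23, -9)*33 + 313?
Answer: 1143/2 ≈ 571.50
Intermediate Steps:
r = -2 (r = -3 + 1 = -2)
Z(I, A) = 4/9 - 2/(9*I) - 1/(3*A) (Z(I, A) = 4/9 - (3/A + (-1*(-2))/I)/9 = 4/9 - (3/A + 2/I)/9 = 4/9 - (2/I + 3/A)/9 = 4/9 + (-2/(9*I) - 1/(3*A)) = 4/9 - 2/(9*I) - 1/(3*A))
R(l, b) = 47/6 (R(l, b) = 5 + (4/9 - 2/9/5 - ⅓/(-2))*5 = 5 + (4/9 - 2/9*⅕ - ⅓*(-½))*5 = 5 + (4/9 - 2/45 + ⅙)*5 = 5 + (17/30)*5 = 5 + 17/6 = 47/6)
R(23, -9)*33 + 313 = (47/6)*33 + 313 = 517/2 + 313 = 1143/2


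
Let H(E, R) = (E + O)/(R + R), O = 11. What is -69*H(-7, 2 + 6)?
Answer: -69/4 ≈ -17.250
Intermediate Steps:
H(E, R) = (11 + E)/(2*R) (H(E, R) = (E + 11)/(R + R) = (11 + E)/((2*R)) = (11 + E)*(1/(2*R)) = (11 + E)/(2*R))
-69*H(-7, 2 + 6) = -69*(11 - 7)/(2*(2 + 6)) = -69*4/(2*8) = -69*¼ = -69/4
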